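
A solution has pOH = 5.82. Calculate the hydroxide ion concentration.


[OH-] = 10^(-pOH)
[OH-] = 10^(-5.82)
[OH-] = 1.514e-06 M

1.514e-06 M


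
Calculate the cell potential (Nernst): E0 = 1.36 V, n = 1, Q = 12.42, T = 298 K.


E = E0 - (RT/nF) * ln(Q)
E = 1.36 - (8.314 * 298 / (1 * 96485)) * ln(12.42)
E = 1.2953 V

1.2953 V


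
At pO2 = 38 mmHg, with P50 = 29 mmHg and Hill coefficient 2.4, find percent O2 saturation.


Y = pO2^n / (P50^n + pO2^n)
Y = 38^2.4 / (29^2.4 + 38^2.4)
Y = 65.67%

65.67%


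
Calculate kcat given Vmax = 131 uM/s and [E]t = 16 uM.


kcat = Vmax / [E]t
kcat = 131 / 16
kcat = 8.1875 s^-1

8.1875 s^-1


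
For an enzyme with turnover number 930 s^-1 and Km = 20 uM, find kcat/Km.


Catalytic efficiency = kcat / Km
= 930 / 20
= 46.5 uM^-1*s^-1

46.5 uM^-1*s^-1


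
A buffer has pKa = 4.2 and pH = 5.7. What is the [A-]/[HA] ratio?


[A-]/[HA] = 10^(pH - pKa)
= 10^(5.7 - 4.2)
= 31.6228

31.6228


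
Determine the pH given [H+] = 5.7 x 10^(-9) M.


pH = -log10([H+])
pH = -log10(5.7 x 10^(-9))
pH = 8.2441

8.2441


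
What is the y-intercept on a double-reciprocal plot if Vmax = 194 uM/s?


y-intercept = 1/Vmax
= 1/194
= 0.0052 s/uM

0.0052 s/uM


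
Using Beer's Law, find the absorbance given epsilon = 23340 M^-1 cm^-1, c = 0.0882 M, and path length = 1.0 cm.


A = epsilon * c * l
A = 23340 * 0.0882 * 1.0
A = 2058.588

2058.588


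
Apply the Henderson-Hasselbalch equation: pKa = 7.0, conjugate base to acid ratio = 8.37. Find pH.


pH = pKa + log10([A-]/[HA])
pH = 7.0 + log10(8.37)
pH = 7.9227

7.9227


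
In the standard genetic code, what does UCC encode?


Standard genetic code lookup.
Codon UCC -> Ser

Ser


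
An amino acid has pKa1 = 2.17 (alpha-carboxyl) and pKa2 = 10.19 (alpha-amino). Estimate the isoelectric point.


pI = (pKa1 + pKa2) / 2
pI = (2.17 + 10.19) / 2
pI = 6.18

6.18


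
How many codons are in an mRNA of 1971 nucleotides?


codons = nucleotides / 3
codons = 1971 / 3 = 657

657


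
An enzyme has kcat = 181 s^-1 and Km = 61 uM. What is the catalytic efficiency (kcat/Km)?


Catalytic efficiency = kcat / Km
= 181 / 61
= 2.9672 uM^-1*s^-1

2.9672 uM^-1*s^-1


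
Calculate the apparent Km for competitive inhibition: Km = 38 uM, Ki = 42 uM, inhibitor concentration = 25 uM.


Km_app = Km * (1 + [I]/Ki)
Km_app = 38 * (1 + 25/42)
Km_app = 60.619 uM

60.619 uM


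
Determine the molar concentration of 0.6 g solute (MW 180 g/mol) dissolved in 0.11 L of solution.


C = (mass / MW) / volume
C = (0.6 / 180) / 0.11
C = 0.0303 M

0.0303 M


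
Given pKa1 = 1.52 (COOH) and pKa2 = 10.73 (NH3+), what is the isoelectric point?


pI = (pKa1 + pKa2) / 2
pI = (1.52 + 10.73) / 2
pI = 6.125

6.125


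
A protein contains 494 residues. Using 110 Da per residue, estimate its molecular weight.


MW = n_residues * 110 Da
MW = 494 * 110
MW = 54340 Da

54340 Da


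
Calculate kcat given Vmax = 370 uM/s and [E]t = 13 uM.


kcat = Vmax / [E]t
kcat = 370 / 13
kcat = 28.4615 s^-1

28.4615 s^-1


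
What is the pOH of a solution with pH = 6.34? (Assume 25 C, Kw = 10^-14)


pOH = 14 - pH
pOH = 14 - 6.34
pOH = 7.66

7.66


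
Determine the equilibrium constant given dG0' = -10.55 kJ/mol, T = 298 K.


Keq = exp(-dG0 * 1000 / (R * T))
Keq = exp(-(-10.55) * 1000 / (8.314 * 298))
Keq = 70.6827

70.6827


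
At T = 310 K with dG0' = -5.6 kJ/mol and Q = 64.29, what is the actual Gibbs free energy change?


dG = dG0' + RT * ln(Q) / 1000
dG = -5.6 + 8.314 * 310 * ln(64.29) / 1000
dG = 5.1305 kJ/mol

5.1305 kJ/mol


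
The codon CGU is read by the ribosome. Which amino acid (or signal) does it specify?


Standard genetic code lookup.
Codon CGU -> Arg

Arg


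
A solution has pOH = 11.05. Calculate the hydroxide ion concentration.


[OH-] = 10^(-pOH)
[OH-] = 10^(-11.05)
[OH-] = 8.913e-12 M

8.913e-12 M


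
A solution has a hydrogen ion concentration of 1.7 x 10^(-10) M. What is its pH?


pH = -log10([H+])
pH = -log10(1.7 x 10^(-10))
pH = 9.7696

9.7696


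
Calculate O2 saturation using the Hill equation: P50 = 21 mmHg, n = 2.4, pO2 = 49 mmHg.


Y = pO2^n / (P50^n + pO2^n)
Y = 49^2.4 / (21^2.4 + 49^2.4)
Y = 88.43%

88.43%


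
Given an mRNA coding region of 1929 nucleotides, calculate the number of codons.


codons = nucleotides / 3
codons = 1929 / 3 = 643

643


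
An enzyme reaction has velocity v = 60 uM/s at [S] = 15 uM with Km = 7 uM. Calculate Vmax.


Vmax = v * (Km + [S]) / [S]
Vmax = 60 * (7 + 15) / 15
Vmax = 88.0 uM/s

88.0 uM/s


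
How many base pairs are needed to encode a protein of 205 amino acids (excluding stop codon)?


Each amino acid = 1 codon = 3 bp
bp = 205 * 3 = 615 bp

615 bp


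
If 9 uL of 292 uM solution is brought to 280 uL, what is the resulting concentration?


C2 = C1 * V1 / V2
C2 = 292 * 9 / 280
C2 = 9.3857 uM

9.3857 uM


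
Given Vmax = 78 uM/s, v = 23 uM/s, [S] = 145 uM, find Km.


Km = [S] * (Vmax - v) / v
Km = 145 * (78 - 23) / 23
Km = 346.7391 uM

346.7391 uM


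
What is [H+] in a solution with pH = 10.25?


[H+] = 10^(-pH)
[H+] = 10^(-10.25)
[H+] = 5.623e-11 M

5.623e-11 M


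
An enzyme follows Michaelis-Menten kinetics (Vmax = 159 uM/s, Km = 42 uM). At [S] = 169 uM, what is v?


v = Vmax * [S] / (Km + [S])
v = 159 * 169 / (42 + 169)
v = 127.3507 uM/s

127.3507 uM/s


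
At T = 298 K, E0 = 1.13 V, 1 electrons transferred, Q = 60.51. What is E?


E = E0 - (RT/nF) * ln(Q)
E = 1.13 - (8.314 * 298 / (1 * 96485)) * ln(60.51)
E = 1.0246 V

1.0246 V


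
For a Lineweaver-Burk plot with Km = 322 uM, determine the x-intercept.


x-intercept = -1/Km
= -1/322
= -0.0031 1/uM

-0.0031 1/uM


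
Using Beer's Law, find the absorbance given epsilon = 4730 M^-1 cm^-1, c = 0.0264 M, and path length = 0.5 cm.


A = epsilon * c * l
A = 4730 * 0.0264 * 0.5
A = 62.436

62.436


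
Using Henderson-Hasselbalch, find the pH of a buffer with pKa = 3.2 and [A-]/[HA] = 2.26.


pH = pKa + log10([A-]/[HA])
pH = 3.2 + log10(2.26)
pH = 3.5541

3.5541


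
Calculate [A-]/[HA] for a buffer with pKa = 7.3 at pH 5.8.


[A-]/[HA] = 10^(pH - pKa)
= 10^(5.8 - 7.3)
= 0.0316

0.0316


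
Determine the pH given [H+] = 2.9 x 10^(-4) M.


pH = -log10([H+])
pH = -log10(2.9 x 10^(-4))
pH = 3.5376

3.5376


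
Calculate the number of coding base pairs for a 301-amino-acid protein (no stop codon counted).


Each amino acid = 1 codon = 3 bp
bp = 301 * 3 = 903 bp

903 bp


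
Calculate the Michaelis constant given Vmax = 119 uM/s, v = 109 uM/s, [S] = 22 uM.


Km = [S] * (Vmax - v) / v
Km = 22 * (119 - 109) / 109
Km = 2.0183 uM

2.0183 uM


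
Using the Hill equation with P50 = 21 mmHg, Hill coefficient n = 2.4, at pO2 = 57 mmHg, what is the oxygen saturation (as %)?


Y = pO2^n / (P50^n + pO2^n)
Y = 57^2.4 / (21^2.4 + 57^2.4)
Y = 91.66%

91.66%


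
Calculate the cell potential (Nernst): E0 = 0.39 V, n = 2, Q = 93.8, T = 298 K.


E = E0 - (RT/nF) * ln(Q)
E = 0.39 - (8.314 * 298 / (2 * 96485)) * ln(93.8)
E = 0.3317 V

0.3317 V


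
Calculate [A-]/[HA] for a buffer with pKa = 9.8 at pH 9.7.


[A-]/[HA] = 10^(pH - pKa)
= 10^(9.7 - 9.8)
= 0.7943

0.7943


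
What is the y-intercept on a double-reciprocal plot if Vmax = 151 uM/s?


y-intercept = 1/Vmax
= 1/151
= 0.0066 s/uM

0.0066 s/uM


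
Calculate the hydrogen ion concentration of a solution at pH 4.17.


[H+] = 10^(-pH)
[H+] = 10^(-4.17)
[H+] = 6.761e-05 M

6.761e-05 M


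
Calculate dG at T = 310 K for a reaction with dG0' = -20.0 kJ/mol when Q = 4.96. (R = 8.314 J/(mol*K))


dG = dG0' + RT * ln(Q) / 1000
dG = -20.0 + 8.314 * 310 * ln(4.96) / 1000
dG = -15.8726 kJ/mol

-15.8726 kJ/mol


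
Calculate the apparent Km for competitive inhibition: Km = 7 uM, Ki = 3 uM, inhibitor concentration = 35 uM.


Km_app = Km * (1 + [I]/Ki)
Km_app = 7 * (1 + 35/3)
Km_app = 88.6667 uM

88.6667 uM


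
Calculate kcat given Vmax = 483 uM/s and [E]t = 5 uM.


kcat = Vmax / [E]t
kcat = 483 / 5
kcat = 96.6 s^-1

96.6 s^-1


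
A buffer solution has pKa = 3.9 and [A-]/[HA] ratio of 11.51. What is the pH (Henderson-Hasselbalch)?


pH = pKa + log10([A-]/[HA])
pH = 3.9 + log10(11.51)
pH = 4.9611

4.9611


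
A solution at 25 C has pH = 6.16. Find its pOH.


pOH = 14 - pH
pOH = 14 - 6.16
pOH = 7.84

7.84


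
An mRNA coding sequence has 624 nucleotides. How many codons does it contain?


codons = nucleotides / 3
codons = 624 / 3 = 208

208


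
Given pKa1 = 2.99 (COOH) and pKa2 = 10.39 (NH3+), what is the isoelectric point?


pI = (pKa1 + pKa2) / 2
pI = (2.99 + 10.39) / 2
pI = 6.69

6.69


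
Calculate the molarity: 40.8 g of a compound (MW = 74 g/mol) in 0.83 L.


C = (mass / MW) / volume
C = (40.8 / 74) / 0.83
C = 0.6643 M

0.6643 M


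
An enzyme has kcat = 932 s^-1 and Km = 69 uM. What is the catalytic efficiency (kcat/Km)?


Catalytic efficiency = kcat / Km
= 932 / 69
= 13.5072 uM^-1*s^-1

13.5072 uM^-1*s^-1


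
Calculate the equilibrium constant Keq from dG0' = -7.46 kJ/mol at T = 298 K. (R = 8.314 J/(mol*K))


Keq = exp(-dG0 * 1000 / (R * T))
Keq = exp(-(-7.46) * 1000 / (8.314 * 298))
Keq = 20.3079

20.3079


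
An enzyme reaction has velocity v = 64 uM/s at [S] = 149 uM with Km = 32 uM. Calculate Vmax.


Vmax = v * (Km + [S]) / [S]
Vmax = 64 * (32 + 149) / 149
Vmax = 77.745 uM/s

77.745 uM/s


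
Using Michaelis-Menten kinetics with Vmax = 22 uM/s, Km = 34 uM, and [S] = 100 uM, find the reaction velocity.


v = Vmax * [S] / (Km + [S])
v = 22 * 100 / (34 + 100)
v = 16.4179 uM/s

16.4179 uM/s


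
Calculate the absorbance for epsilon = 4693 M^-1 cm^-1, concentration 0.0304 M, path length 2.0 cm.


A = epsilon * c * l
A = 4693 * 0.0304 * 2.0
A = 285.3344

285.3344


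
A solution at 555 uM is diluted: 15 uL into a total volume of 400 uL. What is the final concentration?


C2 = C1 * V1 / V2
C2 = 555 * 15 / 400
C2 = 20.8125 uM

20.8125 uM


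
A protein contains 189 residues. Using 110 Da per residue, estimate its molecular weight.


MW = n_residues * 110 Da
MW = 189 * 110
MW = 20790 Da

20790 Da


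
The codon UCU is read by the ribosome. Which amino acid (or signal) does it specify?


Standard genetic code lookup.
Codon UCU -> Ser

Ser


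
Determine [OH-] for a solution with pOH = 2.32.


[OH-] = 10^(-pOH)
[OH-] = 10^(-2.32)
[OH-] = 0.0048 M

0.0048 M


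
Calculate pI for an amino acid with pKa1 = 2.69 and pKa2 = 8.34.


pI = (pKa1 + pKa2) / 2
pI = (2.69 + 8.34) / 2
pI = 5.515

5.515


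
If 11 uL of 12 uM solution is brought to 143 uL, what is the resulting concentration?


C2 = C1 * V1 / V2
C2 = 12 * 11 / 143
C2 = 0.9231 uM

0.9231 uM


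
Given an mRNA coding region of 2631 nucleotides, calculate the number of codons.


codons = nucleotides / 3
codons = 2631 / 3 = 877

877


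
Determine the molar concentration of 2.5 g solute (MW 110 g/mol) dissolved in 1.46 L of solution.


C = (mass / MW) / volume
C = (2.5 / 110) / 1.46
C = 0.0156 M

0.0156 M


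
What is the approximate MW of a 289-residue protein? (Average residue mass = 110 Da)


MW = n_residues * 110 Da
MW = 289 * 110
MW = 31790 Da

31790 Da


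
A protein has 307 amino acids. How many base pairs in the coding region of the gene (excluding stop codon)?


Each amino acid = 1 codon = 3 bp
bp = 307 * 3 = 921 bp

921 bp


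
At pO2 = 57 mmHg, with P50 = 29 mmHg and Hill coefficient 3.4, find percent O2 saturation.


Y = pO2^n / (P50^n + pO2^n)
Y = 57^3.4 / (29^3.4 + 57^3.4)
Y = 90.87%

90.87%


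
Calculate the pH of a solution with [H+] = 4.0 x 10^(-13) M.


pH = -log10([H+])
pH = -log10(4.0 x 10^(-13))
pH = 12.3979

12.3979


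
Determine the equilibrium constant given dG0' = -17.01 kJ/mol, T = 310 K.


Keq = exp(-dG0 * 1000 / (R * T))
Keq = exp(-(-17.01) * 1000 / (8.314 * 310))
Keq = 734.9686

734.9686


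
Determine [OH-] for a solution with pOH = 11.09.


[OH-] = 10^(-pOH)
[OH-] = 10^(-11.09)
[OH-] = 8.128e-12 M

8.128e-12 M


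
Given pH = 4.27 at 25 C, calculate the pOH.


pOH = 14 - pH
pOH = 14 - 4.27
pOH = 9.73

9.73


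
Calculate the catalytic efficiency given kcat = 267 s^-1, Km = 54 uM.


Catalytic efficiency = kcat / Km
= 267 / 54
= 4.9444 uM^-1*s^-1

4.9444 uM^-1*s^-1


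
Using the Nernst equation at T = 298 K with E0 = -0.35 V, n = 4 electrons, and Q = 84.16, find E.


E = E0 - (RT/nF) * ln(Q)
E = -0.35 - (8.314 * 298 / (4 * 96485)) * ln(84.16)
E = -0.3785 V

-0.3785 V


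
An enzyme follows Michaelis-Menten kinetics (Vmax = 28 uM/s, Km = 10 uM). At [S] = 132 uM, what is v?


v = Vmax * [S] / (Km + [S])
v = 28 * 132 / (10 + 132)
v = 26.0282 uM/s

26.0282 uM/s


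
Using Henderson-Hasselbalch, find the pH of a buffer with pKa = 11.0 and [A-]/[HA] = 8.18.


pH = pKa + log10([A-]/[HA])
pH = 11.0 + log10(8.18)
pH = 11.9128

11.9128


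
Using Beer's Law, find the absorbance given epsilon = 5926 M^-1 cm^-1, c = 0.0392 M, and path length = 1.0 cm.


A = epsilon * c * l
A = 5926 * 0.0392 * 1.0
A = 232.2992

232.2992


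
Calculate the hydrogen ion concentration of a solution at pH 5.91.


[H+] = 10^(-pH)
[H+] = 10^(-5.91)
[H+] = 1.230e-06 M

1.230e-06 M


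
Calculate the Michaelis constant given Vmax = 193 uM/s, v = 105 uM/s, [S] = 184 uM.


Km = [S] * (Vmax - v) / v
Km = 184 * (193 - 105) / 105
Km = 154.2095 uM

154.2095 uM


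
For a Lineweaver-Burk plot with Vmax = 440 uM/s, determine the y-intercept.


y-intercept = 1/Vmax
= 1/440
= 0.0023 s/uM

0.0023 s/uM


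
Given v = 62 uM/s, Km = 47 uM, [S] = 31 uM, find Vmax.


Vmax = v * (Km + [S]) / [S]
Vmax = 62 * (47 + 31) / 31
Vmax = 156.0 uM/s

156.0 uM/s


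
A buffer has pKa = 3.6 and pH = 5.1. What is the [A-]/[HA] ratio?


[A-]/[HA] = 10^(pH - pKa)
= 10^(5.1 - 3.6)
= 31.6228

31.6228


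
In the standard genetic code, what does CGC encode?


Standard genetic code lookup.
Codon CGC -> Arg

Arg


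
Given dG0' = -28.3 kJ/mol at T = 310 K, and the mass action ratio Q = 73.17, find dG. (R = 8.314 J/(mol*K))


dG = dG0' + RT * ln(Q) / 1000
dG = -28.3 + 8.314 * 310 * ln(73.17) / 1000
dG = -17.236 kJ/mol

-17.236 kJ/mol


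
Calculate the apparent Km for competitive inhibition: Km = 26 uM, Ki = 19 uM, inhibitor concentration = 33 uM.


Km_app = Km * (1 + [I]/Ki)
Km_app = 26 * (1 + 33/19)
Km_app = 71.1579 uM

71.1579 uM


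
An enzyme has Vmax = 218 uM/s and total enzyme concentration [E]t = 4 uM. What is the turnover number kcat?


kcat = Vmax / [E]t
kcat = 218 / 4
kcat = 54.5 s^-1

54.5 s^-1


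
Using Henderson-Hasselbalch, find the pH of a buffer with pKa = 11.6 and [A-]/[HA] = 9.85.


pH = pKa + log10([A-]/[HA])
pH = 11.6 + log10(9.85)
pH = 12.5934

12.5934


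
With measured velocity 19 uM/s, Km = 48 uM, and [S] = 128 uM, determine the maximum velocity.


Vmax = v * (Km + [S]) / [S]
Vmax = 19 * (48 + 128) / 128
Vmax = 26.125 uM/s

26.125 uM/s


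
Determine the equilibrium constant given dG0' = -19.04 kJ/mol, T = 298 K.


Keq = exp(-dG0 * 1000 / (R * T))
Keq = exp(-(-19.04) * 1000 / (8.314 * 298))
Keq = 2175.3463

2175.3463


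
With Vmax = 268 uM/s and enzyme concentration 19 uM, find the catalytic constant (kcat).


kcat = Vmax / [E]t
kcat = 268 / 19
kcat = 14.1053 s^-1

14.1053 s^-1


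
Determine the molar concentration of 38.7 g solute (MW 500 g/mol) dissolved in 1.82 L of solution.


C = (mass / MW) / volume
C = (38.7 / 500) / 1.82
C = 0.0425 M

0.0425 M


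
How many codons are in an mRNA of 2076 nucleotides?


codons = nucleotides / 3
codons = 2076 / 3 = 692

692


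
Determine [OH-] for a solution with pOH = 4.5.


[OH-] = 10^(-pOH)
[OH-] = 10^(-4.5)
[OH-] = 3.162e-05 M

3.162e-05 M


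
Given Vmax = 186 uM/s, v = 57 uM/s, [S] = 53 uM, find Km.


Km = [S] * (Vmax - v) / v
Km = 53 * (186 - 57) / 57
Km = 119.9474 uM

119.9474 uM


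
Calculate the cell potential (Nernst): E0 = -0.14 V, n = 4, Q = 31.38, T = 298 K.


E = E0 - (RT/nF) * ln(Q)
E = -0.14 - (8.314 * 298 / (4 * 96485)) * ln(31.38)
E = -0.1621 V

-0.1621 V


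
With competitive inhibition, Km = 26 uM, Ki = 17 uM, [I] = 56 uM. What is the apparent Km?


Km_app = Km * (1 + [I]/Ki)
Km_app = 26 * (1 + 56/17)
Km_app = 111.6471 uM

111.6471 uM


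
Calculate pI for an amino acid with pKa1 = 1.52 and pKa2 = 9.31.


pI = (pKa1 + pKa2) / 2
pI = (1.52 + 9.31) / 2
pI = 5.415

5.415


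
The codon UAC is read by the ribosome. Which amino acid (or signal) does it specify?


Standard genetic code lookup.
Codon UAC -> Tyr

Tyr


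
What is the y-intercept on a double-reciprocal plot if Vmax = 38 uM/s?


y-intercept = 1/Vmax
= 1/38
= 0.0263 s/uM

0.0263 s/uM


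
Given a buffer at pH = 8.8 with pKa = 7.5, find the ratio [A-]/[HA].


[A-]/[HA] = 10^(pH - pKa)
= 10^(8.8 - 7.5)
= 19.9526

19.9526


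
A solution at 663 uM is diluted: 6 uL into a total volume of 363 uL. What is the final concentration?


C2 = C1 * V1 / V2
C2 = 663 * 6 / 363
C2 = 10.9587 uM

10.9587 uM


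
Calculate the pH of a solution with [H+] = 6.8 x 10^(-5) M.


pH = -log10([H+])
pH = -log10(6.8 x 10^(-5))
pH = 4.1675

4.1675


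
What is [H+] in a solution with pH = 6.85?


[H+] = 10^(-pH)
[H+] = 10^(-6.85)
[H+] = 1.413e-07 M

1.413e-07 M


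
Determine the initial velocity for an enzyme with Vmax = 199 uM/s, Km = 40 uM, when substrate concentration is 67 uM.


v = Vmax * [S] / (Km + [S])
v = 199 * 67 / (40 + 67)
v = 124.6075 uM/s

124.6075 uM/s


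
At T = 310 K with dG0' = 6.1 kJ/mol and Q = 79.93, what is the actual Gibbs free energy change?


dG = dG0' + RT * ln(Q) / 1000
dG = 6.1 + 8.314 * 310 * ln(79.93) / 1000
dG = 17.3917 kJ/mol

17.3917 kJ/mol


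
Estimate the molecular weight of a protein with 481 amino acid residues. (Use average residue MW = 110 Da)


MW = n_residues * 110 Da
MW = 481 * 110
MW = 52910 Da

52910 Da


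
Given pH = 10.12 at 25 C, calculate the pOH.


pOH = 14 - pH
pOH = 14 - 10.12
pOH = 3.88

3.88


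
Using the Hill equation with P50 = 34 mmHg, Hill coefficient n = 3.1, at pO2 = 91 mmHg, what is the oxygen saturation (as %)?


Y = pO2^n / (P50^n + pO2^n)
Y = 91^3.1 / (34^3.1 + 91^3.1)
Y = 95.49%

95.49%


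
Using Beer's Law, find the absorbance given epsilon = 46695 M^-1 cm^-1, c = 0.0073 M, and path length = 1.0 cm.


A = epsilon * c * l
A = 46695 * 0.0073 * 1.0
A = 340.8735

340.8735


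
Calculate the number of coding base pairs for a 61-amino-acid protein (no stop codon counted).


Each amino acid = 1 codon = 3 bp
bp = 61 * 3 = 183 bp

183 bp


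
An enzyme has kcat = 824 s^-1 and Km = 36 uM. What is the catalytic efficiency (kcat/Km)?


Catalytic efficiency = kcat / Km
= 824 / 36
= 22.8889 uM^-1*s^-1

22.8889 uM^-1*s^-1


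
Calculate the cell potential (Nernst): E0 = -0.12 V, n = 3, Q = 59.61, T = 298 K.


E = E0 - (RT/nF) * ln(Q)
E = -0.12 - (8.314 * 298 / (3 * 96485)) * ln(59.61)
E = -0.155 V

-0.155 V


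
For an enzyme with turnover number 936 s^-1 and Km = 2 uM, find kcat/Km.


Catalytic efficiency = kcat / Km
= 936 / 2
= 468.0 uM^-1*s^-1

468.0 uM^-1*s^-1


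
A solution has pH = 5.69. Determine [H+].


[H+] = 10^(-pH)
[H+] = 10^(-5.69)
[H+] = 2.042e-06 M

2.042e-06 M


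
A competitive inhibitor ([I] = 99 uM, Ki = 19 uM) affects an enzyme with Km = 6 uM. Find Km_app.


Km_app = Km * (1 + [I]/Ki)
Km_app = 6 * (1 + 99/19)
Km_app = 37.2632 uM

37.2632 uM


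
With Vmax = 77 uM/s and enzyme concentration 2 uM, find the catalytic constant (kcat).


kcat = Vmax / [E]t
kcat = 77 / 2
kcat = 38.5 s^-1

38.5 s^-1


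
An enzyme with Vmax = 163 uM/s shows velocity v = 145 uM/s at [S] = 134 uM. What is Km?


Km = [S] * (Vmax - v) / v
Km = 134 * (163 - 145) / 145
Km = 16.6345 uM

16.6345 uM


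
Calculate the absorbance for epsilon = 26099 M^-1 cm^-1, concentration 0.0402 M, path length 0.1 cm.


A = epsilon * c * l
A = 26099 * 0.0402 * 0.1
A = 104.918

104.918


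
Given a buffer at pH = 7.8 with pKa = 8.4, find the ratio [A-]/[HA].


[A-]/[HA] = 10^(pH - pKa)
= 10^(7.8 - 8.4)
= 0.2512

0.2512


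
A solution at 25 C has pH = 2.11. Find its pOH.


pOH = 14 - pH
pOH = 14 - 2.11
pOH = 11.89

11.89


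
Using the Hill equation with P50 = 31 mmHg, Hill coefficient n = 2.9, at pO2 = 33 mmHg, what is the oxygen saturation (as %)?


Y = pO2^n / (P50^n + pO2^n)
Y = 33^2.9 / (31^2.9 + 33^2.9)
Y = 54.52%

54.52%


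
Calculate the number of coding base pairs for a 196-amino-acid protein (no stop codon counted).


Each amino acid = 1 codon = 3 bp
bp = 196 * 3 = 588 bp

588 bp


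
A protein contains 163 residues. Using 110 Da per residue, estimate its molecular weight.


MW = n_residues * 110 Da
MW = 163 * 110
MW = 17930 Da

17930 Da


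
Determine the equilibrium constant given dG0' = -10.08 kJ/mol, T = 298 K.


Keq = exp(-dG0 * 1000 / (R * T))
Keq = exp(-(-10.08) * 1000 / (8.314 * 298))
Keq = 58.4692

58.4692


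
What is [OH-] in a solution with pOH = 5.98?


[OH-] = 10^(-pOH)
[OH-] = 10^(-5.98)
[OH-] = 1.047e-06 M

1.047e-06 M


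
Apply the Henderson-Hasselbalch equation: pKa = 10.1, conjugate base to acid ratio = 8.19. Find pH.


pH = pKa + log10([A-]/[HA])
pH = 10.1 + log10(8.19)
pH = 11.0133

11.0133


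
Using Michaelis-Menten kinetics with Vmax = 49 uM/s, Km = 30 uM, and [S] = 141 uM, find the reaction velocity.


v = Vmax * [S] / (Km + [S])
v = 49 * 141 / (30 + 141)
v = 40.4035 uM/s

40.4035 uM/s


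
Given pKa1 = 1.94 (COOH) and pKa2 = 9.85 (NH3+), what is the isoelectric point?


pI = (pKa1 + pKa2) / 2
pI = (1.94 + 9.85) / 2
pI = 5.895

5.895


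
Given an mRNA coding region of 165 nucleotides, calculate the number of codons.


codons = nucleotides / 3
codons = 165 / 3 = 55

55


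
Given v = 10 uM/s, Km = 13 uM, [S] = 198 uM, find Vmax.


Vmax = v * (Km + [S]) / [S]
Vmax = 10 * (13 + 198) / 198
Vmax = 10.6566 uM/s

10.6566 uM/s


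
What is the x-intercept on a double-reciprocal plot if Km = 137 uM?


x-intercept = -1/Km
= -1/137
= -0.0073 1/uM

-0.0073 1/uM


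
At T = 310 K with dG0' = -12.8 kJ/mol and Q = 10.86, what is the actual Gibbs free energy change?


dG = dG0' + RT * ln(Q) / 1000
dG = -12.8 + 8.314 * 310 * ln(10.86) / 1000
dG = -6.6528 kJ/mol

-6.6528 kJ/mol


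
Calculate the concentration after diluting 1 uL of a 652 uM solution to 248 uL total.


C2 = C1 * V1 / V2
C2 = 652 * 1 / 248
C2 = 2.629 uM

2.629 uM


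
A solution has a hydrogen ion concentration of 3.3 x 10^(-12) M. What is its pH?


pH = -log10([H+])
pH = -log10(3.3 x 10^(-12))
pH = 11.4815

11.4815


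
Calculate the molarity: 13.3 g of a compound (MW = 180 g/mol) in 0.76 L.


C = (mass / MW) / volume
C = (13.3 / 180) / 0.76
C = 0.0972 M

0.0972 M


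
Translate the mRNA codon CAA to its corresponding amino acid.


Standard genetic code lookup.
Codon CAA -> Gln

Gln


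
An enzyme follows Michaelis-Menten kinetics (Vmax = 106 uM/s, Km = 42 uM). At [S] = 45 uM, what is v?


v = Vmax * [S] / (Km + [S])
v = 106 * 45 / (42 + 45)
v = 54.8276 uM/s

54.8276 uM/s


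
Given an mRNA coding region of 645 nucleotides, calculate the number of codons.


codons = nucleotides / 3
codons = 645 / 3 = 215

215


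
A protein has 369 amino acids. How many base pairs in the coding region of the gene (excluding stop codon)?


Each amino acid = 1 codon = 3 bp
bp = 369 * 3 = 1107 bp

1107 bp


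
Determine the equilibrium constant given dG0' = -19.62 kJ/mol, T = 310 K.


Keq = exp(-dG0 * 1000 / (R * T))
Keq = exp(-(-19.62) * 1000 / (8.314 * 310))
Keq = 2023.3295

2023.3295


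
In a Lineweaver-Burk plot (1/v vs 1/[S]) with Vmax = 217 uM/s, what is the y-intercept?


y-intercept = 1/Vmax
= 1/217
= 0.0046 s/uM

0.0046 s/uM


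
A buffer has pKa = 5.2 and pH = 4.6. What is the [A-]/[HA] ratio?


[A-]/[HA] = 10^(pH - pKa)
= 10^(4.6 - 5.2)
= 0.2512

0.2512


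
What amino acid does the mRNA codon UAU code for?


Standard genetic code lookup.
Codon UAU -> Tyr

Tyr


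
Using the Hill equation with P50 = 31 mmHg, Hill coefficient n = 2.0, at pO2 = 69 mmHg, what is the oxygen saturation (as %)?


Y = pO2^n / (P50^n + pO2^n)
Y = 69^2.0 / (31^2.0 + 69^2.0)
Y = 83.21%

83.21%


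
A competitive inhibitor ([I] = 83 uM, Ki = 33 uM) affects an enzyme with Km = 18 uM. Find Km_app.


Km_app = Km * (1 + [I]/Ki)
Km_app = 18 * (1 + 83/33)
Km_app = 63.2727 uM

63.2727 uM


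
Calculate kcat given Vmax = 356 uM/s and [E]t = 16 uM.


kcat = Vmax / [E]t
kcat = 356 / 16
kcat = 22.25 s^-1

22.25 s^-1


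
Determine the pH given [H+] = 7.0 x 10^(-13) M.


pH = -log10([H+])
pH = -log10(7.0 x 10^(-13))
pH = 12.1549

12.1549


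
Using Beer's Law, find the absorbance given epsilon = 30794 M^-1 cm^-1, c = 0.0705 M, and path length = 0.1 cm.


A = epsilon * c * l
A = 30794 * 0.0705 * 0.1
A = 217.0977

217.0977


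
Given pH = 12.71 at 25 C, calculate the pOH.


pOH = 14 - pH
pOH = 14 - 12.71
pOH = 1.29

1.29


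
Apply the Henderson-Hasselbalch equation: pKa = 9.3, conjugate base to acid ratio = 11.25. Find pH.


pH = pKa + log10([A-]/[HA])
pH = 9.3 + log10(11.25)
pH = 10.3512

10.3512


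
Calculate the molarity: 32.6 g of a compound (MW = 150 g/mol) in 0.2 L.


C = (mass / MW) / volume
C = (32.6 / 150) / 0.2
C = 1.0867 M

1.0867 M


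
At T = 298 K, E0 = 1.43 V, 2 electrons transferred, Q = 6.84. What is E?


E = E0 - (RT/nF) * ln(Q)
E = 1.43 - (8.314 * 298 / (2 * 96485)) * ln(6.84)
E = 1.4053 V

1.4053 V


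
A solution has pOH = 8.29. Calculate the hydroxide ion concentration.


[OH-] = 10^(-pOH)
[OH-] = 10^(-8.29)
[OH-] = 5.129e-09 M

5.129e-09 M


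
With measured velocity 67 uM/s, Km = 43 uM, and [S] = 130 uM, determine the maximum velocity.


Vmax = v * (Km + [S]) / [S]
Vmax = 67 * (43 + 130) / 130
Vmax = 89.1615 uM/s

89.1615 uM/s


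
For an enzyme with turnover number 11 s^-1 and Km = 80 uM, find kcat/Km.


Catalytic efficiency = kcat / Km
= 11 / 80
= 0.1375 uM^-1*s^-1

0.1375 uM^-1*s^-1


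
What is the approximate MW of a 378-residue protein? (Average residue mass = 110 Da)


MW = n_residues * 110 Da
MW = 378 * 110
MW = 41580 Da

41580 Da


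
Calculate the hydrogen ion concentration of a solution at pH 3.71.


[H+] = 10^(-pH)
[H+] = 10^(-3.71)
[H+] = 1.950e-04 M

1.950e-04 M


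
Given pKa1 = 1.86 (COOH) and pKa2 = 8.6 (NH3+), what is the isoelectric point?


pI = (pKa1 + pKa2) / 2
pI = (1.86 + 8.6) / 2
pI = 5.23

5.23


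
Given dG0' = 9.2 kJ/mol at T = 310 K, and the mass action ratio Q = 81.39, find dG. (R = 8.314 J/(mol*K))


dG = dG0' + RT * ln(Q) / 1000
dG = 9.2 + 8.314 * 310 * ln(81.39) / 1000
dG = 20.5384 kJ/mol

20.5384 kJ/mol


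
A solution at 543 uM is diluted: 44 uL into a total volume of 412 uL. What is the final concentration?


C2 = C1 * V1 / V2
C2 = 543 * 44 / 412
C2 = 57.9903 uM

57.9903 uM


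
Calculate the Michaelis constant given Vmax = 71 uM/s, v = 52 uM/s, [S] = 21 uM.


Km = [S] * (Vmax - v) / v
Km = 21 * (71 - 52) / 52
Km = 7.6731 uM

7.6731 uM


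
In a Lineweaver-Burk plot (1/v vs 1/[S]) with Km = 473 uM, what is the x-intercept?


x-intercept = -1/Km
= -1/473
= -0.0021 1/uM

-0.0021 1/uM


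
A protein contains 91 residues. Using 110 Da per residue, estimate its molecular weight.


MW = n_residues * 110 Da
MW = 91 * 110
MW = 10010 Da

10010 Da


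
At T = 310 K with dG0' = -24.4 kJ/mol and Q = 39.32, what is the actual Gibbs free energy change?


dG = dG0' + RT * ln(Q) / 1000
dG = -24.4 + 8.314 * 310 * ln(39.32) / 1000
dG = -14.9367 kJ/mol

-14.9367 kJ/mol


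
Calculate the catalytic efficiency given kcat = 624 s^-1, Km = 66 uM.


Catalytic efficiency = kcat / Km
= 624 / 66
= 9.4545 uM^-1*s^-1

9.4545 uM^-1*s^-1


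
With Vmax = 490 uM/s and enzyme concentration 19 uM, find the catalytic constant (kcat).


kcat = Vmax / [E]t
kcat = 490 / 19
kcat = 25.7895 s^-1

25.7895 s^-1


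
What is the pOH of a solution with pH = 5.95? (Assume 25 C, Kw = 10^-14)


pOH = 14 - pH
pOH = 14 - 5.95
pOH = 8.05

8.05


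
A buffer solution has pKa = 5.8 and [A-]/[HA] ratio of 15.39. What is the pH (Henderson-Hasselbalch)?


pH = pKa + log10([A-]/[HA])
pH = 5.8 + log10(15.39)
pH = 6.9872

6.9872


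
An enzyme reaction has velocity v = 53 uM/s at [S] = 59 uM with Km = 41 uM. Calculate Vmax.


Vmax = v * (Km + [S]) / [S]
Vmax = 53 * (41 + 59) / 59
Vmax = 89.8305 uM/s

89.8305 uM/s


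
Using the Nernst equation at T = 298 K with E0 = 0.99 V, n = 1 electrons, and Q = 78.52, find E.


E = E0 - (RT/nF) * ln(Q)
E = 0.99 - (8.314 * 298 / (1 * 96485)) * ln(78.52)
E = 0.878 V

0.878 V


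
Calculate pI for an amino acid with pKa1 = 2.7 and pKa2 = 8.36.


pI = (pKa1 + pKa2) / 2
pI = (2.7 + 8.36) / 2
pI = 5.53

5.53


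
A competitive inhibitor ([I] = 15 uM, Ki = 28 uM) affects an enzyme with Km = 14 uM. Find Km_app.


Km_app = Km * (1 + [I]/Ki)
Km_app = 14 * (1 + 15/28)
Km_app = 21.5 uM

21.5 uM


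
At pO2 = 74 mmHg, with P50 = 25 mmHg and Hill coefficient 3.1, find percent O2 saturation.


Y = pO2^n / (P50^n + pO2^n)
Y = 74^3.1 / (25^3.1 + 74^3.1)
Y = 96.66%

96.66%


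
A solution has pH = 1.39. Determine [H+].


[H+] = 10^(-pH)
[H+] = 10^(-1.39)
[H+] = 0.0407 M

0.0407 M


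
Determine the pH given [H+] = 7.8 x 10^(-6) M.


pH = -log10([H+])
pH = -log10(7.8 x 10^(-6))
pH = 5.1079

5.1079


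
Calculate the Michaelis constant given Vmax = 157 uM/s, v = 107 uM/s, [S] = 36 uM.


Km = [S] * (Vmax - v) / v
Km = 36 * (157 - 107) / 107
Km = 16.8224 uM

16.8224 uM


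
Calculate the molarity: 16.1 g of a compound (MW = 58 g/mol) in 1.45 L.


C = (mass / MW) / volume
C = (16.1 / 58) / 1.45
C = 0.1914 M

0.1914 M


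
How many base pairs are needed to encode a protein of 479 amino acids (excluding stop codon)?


Each amino acid = 1 codon = 3 bp
bp = 479 * 3 = 1437 bp

1437 bp


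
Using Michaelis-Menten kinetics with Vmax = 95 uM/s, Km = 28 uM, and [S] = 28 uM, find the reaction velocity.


v = Vmax * [S] / (Km + [S])
v = 95 * 28 / (28 + 28)
v = 47.5 uM/s

47.5 uM/s


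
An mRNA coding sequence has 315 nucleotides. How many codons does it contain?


codons = nucleotides / 3
codons = 315 / 3 = 105

105


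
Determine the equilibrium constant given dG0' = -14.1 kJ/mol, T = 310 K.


Keq = exp(-dG0 * 1000 / (R * T))
Keq = exp(-(-14.1) * 1000 / (8.314 * 310))
Keq = 237.6399

237.6399


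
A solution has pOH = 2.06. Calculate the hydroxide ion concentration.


[OH-] = 10^(-pOH)
[OH-] = 10^(-2.06)
[OH-] = 0.0087 M

0.0087 M


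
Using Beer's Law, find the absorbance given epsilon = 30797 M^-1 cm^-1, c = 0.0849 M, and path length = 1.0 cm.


A = epsilon * c * l
A = 30797 * 0.0849 * 1.0
A = 2614.6653

2614.6653


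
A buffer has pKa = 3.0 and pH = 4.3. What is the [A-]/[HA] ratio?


[A-]/[HA] = 10^(pH - pKa)
= 10^(4.3 - 3.0)
= 19.9526

19.9526


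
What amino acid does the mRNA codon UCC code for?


Standard genetic code lookup.
Codon UCC -> Ser

Ser


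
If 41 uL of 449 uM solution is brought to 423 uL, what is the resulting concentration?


C2 = C1 * V1 / V2
C2 = 449 * 41 / 423
C2 = 43.5201 uM

43.5201 uM


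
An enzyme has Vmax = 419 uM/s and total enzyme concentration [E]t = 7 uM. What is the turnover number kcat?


kcat = Vmax / [E]t
kcat = 419 / 7
kcat = 59.8571 s^-1

59.8571 s^-1


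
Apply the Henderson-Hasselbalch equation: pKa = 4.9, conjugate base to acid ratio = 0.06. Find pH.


pH = pKa + log10([A-]/[HA])
pH = 4.9 + log10(0.06)
pH = 3.6782

3.6782


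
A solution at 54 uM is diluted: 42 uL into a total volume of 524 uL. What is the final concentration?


C2 = C1 * V1 / V2
C2 = 54 * 42 / 524
C2 = 4.3282 uM

4.3282 uM


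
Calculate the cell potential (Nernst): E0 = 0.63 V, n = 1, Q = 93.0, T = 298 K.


E = E0 - (RT/nF) * ln(Q)
E = 0.63 - (8.314 * 298 / (1 * 96485)) * ln(93.0)
E = 0.5136 V

0.5136 V


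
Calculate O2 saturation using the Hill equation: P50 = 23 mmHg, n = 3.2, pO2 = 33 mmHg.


Y = pO2^n / (P50^n + pO2^n)
Y = 33^3.2 / (23^3.2 + 33^3.2)
Y = 76.05%

76.05%


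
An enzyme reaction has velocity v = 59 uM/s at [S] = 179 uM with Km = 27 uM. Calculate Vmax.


Vmax = v * (Km + [S]) / [S]
Vmax = 59 * (27 + 179) / 179
Vmax = 67.8994 uM/s

67.8994 uM/s


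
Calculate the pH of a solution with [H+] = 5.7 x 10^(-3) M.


pH = -log10([H+])
pH = -log10(5.7 x 10^(-3))
pH = 2.2441

2.2441


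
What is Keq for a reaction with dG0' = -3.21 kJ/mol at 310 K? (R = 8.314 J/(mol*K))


Keq = exp(-dG0 * 1000 / (R * T))
Keq = exp(-(-3.21) * 1000 / (8.314 * 310))
Keq = 3.4746

3.4746


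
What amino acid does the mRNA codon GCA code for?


Standard genetic code lookup.
Codon GCA -> Ala

Ala


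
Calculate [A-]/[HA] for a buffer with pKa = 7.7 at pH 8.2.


[A-]/[HA] = 10^(pH - pKa)
= 10^(8.2 - 7.7)
= 3.1623

3.1623


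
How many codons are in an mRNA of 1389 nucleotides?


codons = nucleotides / 3
codons = 1389 / 3 = 463

463


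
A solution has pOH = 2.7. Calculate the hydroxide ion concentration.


[OH-] = 10^(-pOH)
[OH-] = 10^(-2.7)
[OH-] = 0.002 M

0.002 M


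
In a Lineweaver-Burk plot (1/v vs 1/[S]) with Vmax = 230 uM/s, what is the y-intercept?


y-intercept = 1/Vmax
= 1/230
= 0.0043 s/uM

0.0043 s/uM


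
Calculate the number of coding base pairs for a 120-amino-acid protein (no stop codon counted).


Each amino acid = 1 codon = 3 bp
bp = 120 * 3 = 360 bp

360 bp


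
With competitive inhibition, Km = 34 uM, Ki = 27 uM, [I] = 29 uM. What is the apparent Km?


Km_app = Km * (1 + [I]/Ki)
Km_app = 34 * (1 + 29/27)
Km_app = 70.5185 uM

70.5185 uM


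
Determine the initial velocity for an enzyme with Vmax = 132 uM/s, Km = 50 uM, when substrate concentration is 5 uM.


v = Vmax * [S] / (Km + [S])
v = 132 * 5 / (50 + 5)
v = 12.0 uM/s

12.0 uM/s


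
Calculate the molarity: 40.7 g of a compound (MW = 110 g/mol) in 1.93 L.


C = (mass / MW) / volume
C = (40.7 / 110) / 1.93
C = 0.1917 M

0.1917 M


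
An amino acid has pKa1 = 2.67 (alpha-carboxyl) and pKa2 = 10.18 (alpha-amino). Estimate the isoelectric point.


pI = (pKa1 + pKa2) / 2
pI = (2.67 + 10.18) / 2
pI = 6.425

6.425


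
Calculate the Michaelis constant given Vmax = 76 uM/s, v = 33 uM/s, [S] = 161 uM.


Km = [S] * (Vmax - v) / v
Km = 161 * (76 - 33) / 33
Km = 209.7879 uM

209.7879 uM


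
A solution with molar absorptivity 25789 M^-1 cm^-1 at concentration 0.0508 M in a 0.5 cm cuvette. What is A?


A = epsilon * c * l
A = 25789 * 0.0508 * 0.5
A = 655.0406

655.0406


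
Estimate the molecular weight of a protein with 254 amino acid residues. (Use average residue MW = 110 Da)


MW = n_residues * 110 Da
MW = 254 * 110
MW = 27940 Da

27940 Da


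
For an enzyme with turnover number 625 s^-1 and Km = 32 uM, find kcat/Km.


Catalytic efficiency = kcat / Km
= 625 / 32
= 19.5312 uM^-1*s^-1

19.5312 uM^-1*s^-1


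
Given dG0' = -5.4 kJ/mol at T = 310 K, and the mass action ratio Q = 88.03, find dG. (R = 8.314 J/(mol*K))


dG = dG0' + RT * ln(Q) / 1000
dG = -5.4 + 8.314 * 310 * ln(88.03) / 1000
dG = 6.1405 kJ/mol

6.1405 kJ/mol


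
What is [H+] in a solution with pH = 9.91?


[H+] = 10^(-pH)
[H+] = 10^(-9.91)
[H+] = 1.230e-10 M

1.230e-10 M


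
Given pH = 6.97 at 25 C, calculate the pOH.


pOH = 14 - pH
pOH = 14 - 6.97
pOH = 7.03

7.03


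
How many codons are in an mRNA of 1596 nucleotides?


codons = nucleotides / 3
codons = 1596 / 3 = 532

532


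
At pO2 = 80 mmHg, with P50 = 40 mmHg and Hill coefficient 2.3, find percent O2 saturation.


Y = pO2^n / (P50^n + pO2^n)
Y = 80^2.3 / (40^2.3 + 80^2.3)
Y = 83.12%

83.12%


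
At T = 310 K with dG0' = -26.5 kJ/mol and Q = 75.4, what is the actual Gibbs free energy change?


dG = dG0' + RT * ln(Q) / 1000
dG = -26.5 + 8.314 * 310 * ln(75.4) / 1000
dG = -15.3587 kJ/mol

-15.3587 kJ/mol


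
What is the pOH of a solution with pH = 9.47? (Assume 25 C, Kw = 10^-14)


pOH = 14 - pH
pOH = 14 - 9.47
pOH = 4.53

4.53


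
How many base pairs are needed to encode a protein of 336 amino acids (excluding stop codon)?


Each amino acid = 1 codon = 3 bp
bp = 336 * 3 = 1008 bp

1008 bp


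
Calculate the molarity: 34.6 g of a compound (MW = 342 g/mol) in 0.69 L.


C = (mass / MW) / volume
C = (34.6 / 342) / 0.69
C = 0.1466 M

0.1466 M


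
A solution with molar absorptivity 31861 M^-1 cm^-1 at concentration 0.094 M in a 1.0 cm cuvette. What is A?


A = epsilon * c * l
A = 31861 * 0.094 * 1.0
A = 2994.934

2994.934


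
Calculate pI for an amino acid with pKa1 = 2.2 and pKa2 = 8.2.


pI = (pKa1 + pKa2) / 2
pI = (2.2 + 8.2) / 2
pI = 5.2

5.2


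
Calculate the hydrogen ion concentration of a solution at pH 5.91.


[H+] = 10^(-pH)
[H+] = 10^(-5.91)
[H+] = 1.230e-06 M

1.230e-06 M


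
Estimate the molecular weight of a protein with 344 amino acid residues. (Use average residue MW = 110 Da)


MW = n_residues * 110 Da
MW = 344 * 110
MW = 37840 Da

37840 Da


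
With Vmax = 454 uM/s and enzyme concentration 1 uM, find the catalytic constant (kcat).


kcat = Vmax / [E]t
kcat = 454 / 1
kcat = 454.0 s^-1

454.0 s^-1


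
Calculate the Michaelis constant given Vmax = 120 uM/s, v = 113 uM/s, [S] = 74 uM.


Km = [S] * (Vmax - v) / v
Km = 74 * (120 - 113) / 113
Km = 4.5841 uM

4.5841 uM


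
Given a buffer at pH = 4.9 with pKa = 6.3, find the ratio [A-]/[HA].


[A-]/[HA] = 10^(pH - pKa)
= 10^(4.9 - 6.3)
= 0.0398

0.0398


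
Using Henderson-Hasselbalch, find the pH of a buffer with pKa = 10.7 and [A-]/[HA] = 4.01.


pH = pKa + log10([A-]/[HA])
pH = 10.7 + log10(4.01)
pH = 11.3031

11.3031


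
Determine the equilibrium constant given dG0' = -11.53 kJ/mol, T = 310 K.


Keq = exp(-dG0 * 1000 / (R * T))
Keq = exp(-(-11.53) * 1000 / (8.314 * 310))
Keq = 87.6722

87.6722


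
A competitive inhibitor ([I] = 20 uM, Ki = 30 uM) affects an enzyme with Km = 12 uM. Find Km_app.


Km_app = Km * (1 + [I]/Ki)
Km_app = 12 * (1 + 20/30)
Km_app = 20.0 uM

20.0 uM


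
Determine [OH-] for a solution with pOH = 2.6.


[OH-] = 10^(-pOH)
[OH-] = 10^(-2.6)
[OH-] = 0.0025 M

0.0025 M


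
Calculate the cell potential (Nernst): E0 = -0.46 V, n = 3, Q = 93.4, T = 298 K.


E = E0 - (RT/nF) * ln(Q)
E = -0.46 - (8.314 * 298 / (3 * 96485)) * ln(93.4)
E = -0.4988 V

-0.4988 V


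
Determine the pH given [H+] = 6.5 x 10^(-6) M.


pH = -log10([H+])
pH = -log10(6.5 x 10^(-6))
pH = 5.1871

5.1871


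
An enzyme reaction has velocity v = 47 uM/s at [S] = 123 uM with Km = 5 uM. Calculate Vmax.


Vmax = v * (Km + [S]) / [S]
Vmax = 47 * (5 + 123) / 123
Vmax = 48.9106 uM/s

48.9106 uM/s


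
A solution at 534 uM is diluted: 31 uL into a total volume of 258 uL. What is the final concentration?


C2 = C1 * V1 / V2
C2 = 534 * 31 / 258
C2 = 64.1628 uM

64.1628 uM


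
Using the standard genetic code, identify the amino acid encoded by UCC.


Standard genetic code lookup.
Codon UCC -> Ser

Ser


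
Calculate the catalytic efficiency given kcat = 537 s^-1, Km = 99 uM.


Catalytic efficiency = kcat / Km
= 537 / 99
= 5.4242 uM^-1*s^-1

5.4242 uM^-1*s^-1
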